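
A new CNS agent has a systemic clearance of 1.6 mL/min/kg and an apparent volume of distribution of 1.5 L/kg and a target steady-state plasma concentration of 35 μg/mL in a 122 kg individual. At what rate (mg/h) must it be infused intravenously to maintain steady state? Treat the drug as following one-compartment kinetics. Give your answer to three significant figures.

410 mg/h

CL = 1.6 mL/min/kg × 122 kg = 195.2 mL/min = 195.2 × 60/1000 = 11.71 L/h
Maintenance depends on clearance, not Vd — rate in must match rate out.
Rate = CL × Css = 11.71 × 35 = 409.9 mg/h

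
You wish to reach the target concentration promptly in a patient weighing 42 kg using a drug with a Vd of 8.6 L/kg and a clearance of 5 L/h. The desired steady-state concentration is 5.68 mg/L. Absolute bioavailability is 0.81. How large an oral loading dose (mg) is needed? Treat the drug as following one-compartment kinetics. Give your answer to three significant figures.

2530 mg

Total Vd = 8.6 × 42 = 361.2 L
LD = Vd × C / F = 361.2 × 5.680 / 0.81 = 2533 mg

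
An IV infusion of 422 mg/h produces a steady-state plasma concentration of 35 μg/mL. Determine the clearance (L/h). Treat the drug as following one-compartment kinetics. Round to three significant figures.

12.1 L/h

At steady state, infusion rate = CL × Css, so CL = rate / Css.
CL = 422 / 35 = 12.06 L/h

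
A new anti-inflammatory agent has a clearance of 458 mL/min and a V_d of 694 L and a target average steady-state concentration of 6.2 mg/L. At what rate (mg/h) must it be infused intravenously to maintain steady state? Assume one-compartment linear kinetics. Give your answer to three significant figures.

Convert clearance: 458 mL/min × 60 min/h ÷ 1000 mL/L = 27.48 L/h
Infusion rate = CL · Css = 27.48 L/h × 6.2 mg/L = 170.4 mg/h

170 mg/h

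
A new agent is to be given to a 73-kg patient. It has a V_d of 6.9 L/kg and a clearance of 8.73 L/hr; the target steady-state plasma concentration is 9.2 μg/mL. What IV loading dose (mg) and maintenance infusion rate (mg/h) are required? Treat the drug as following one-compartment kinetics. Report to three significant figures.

Vd = 6.9 L/kg × 73 kg = 503.7 L
Loading: fill Vd to C_target → 503.7 L × 9.2 mg/L = 4634 mg
Maintenance infusion rate = CL × Css = 8.730 × 9.2 = 80.32 mg/h

(a) 4630 mg; (b) 80.3 mg/h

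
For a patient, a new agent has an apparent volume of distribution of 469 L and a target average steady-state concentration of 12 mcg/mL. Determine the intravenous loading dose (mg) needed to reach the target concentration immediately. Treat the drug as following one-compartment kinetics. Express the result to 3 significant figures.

5630 mg

LD = Vd × C = 469.0 × 12.00 = 5628 mg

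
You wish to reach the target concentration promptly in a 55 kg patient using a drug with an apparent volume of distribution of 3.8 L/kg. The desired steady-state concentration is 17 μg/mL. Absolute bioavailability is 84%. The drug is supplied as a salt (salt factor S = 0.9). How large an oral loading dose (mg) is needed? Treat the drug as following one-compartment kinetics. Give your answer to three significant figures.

4700 mg

Total Vd = 3.8 × 55 = 209.0 L
LD = Vd × C / F / S = 209.0 × 17.00 / 0.84 / 0.9 = 4700 mg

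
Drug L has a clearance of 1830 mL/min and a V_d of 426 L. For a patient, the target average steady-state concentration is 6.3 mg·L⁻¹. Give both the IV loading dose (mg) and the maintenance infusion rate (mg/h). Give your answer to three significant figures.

Loading: fill Vd to C_target → 426.0 L × 6.3 mg/L = 2684 mg
Convert clearance: 1830 mL/min × 60 min/h ÷ 1000 mL/L = 109.8 L/h
Maintenance infusion rate = CL × Css = 109.8 × 6.3 = 691.7 mg/h

(a) 2680 mg; (b) 692 mg/h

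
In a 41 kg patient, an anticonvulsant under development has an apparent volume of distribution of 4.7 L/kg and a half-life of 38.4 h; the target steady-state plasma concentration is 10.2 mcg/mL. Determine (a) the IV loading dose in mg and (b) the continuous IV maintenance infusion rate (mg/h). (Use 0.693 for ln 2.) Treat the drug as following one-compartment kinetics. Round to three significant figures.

Vd(total) = 41 kg × 4.7 L/kg = 192.7 L
LD = Vd × C = 192.7 × 10.2 = 1966 mg
CL = 0.693 × Vd / t½ = 0.693 × 192.7 / 38.4 = 3.478 L/h
Infusion rate = CL × Css = 3.478 × 10.2 = 35.48 mg/h

(a) 1970 mg; (b) 35.5 mg/h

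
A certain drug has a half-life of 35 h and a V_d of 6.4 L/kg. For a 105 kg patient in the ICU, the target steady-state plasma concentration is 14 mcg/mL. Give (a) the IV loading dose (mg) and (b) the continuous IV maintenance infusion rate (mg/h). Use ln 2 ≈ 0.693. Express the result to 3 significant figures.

Vd = 6.4 L/kg × 105 kg = 672.0 L
LD = Vd × C = 672.0 × 14 = 9408 mg
CL = 0.693 × Vd / t½ = 0.693 × 672.0 / 35 = 13.31 L/h
Infusion rate = CL × Css = 13.31 × 14 = 186.3 mg/h

(a) 9410 mg; (b) 186 mg/h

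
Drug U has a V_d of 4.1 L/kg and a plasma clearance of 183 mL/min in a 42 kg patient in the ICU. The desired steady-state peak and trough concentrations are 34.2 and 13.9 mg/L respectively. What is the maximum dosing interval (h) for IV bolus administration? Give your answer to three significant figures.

Total Vd = 4.1 × 42 = 172.2 L
CL = 183 mL/min = 183 × 0.06 = 10.98 L/h
k = CL / Vd = 10.98 / 172.2 = 0.06376 h⁻¹
Between IV bolus doses, concentration decays as C = C₀·e^(−kτ), so C_peak/C_trough = e^(kτ).
τ_max = ln(C_peak/C_trough) / k = ln(34.2/13.9) / 0.06376 = 0.9003 / 0.06376 = 14.12 h

14.1 h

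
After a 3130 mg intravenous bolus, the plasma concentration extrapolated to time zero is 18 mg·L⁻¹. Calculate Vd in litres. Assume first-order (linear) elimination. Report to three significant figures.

Immediately after an IV bolus, C₀ = Dose / Vd, so Vd = Dose / C₀.
Vd = 3130 / 18 = 173.9 L

174 L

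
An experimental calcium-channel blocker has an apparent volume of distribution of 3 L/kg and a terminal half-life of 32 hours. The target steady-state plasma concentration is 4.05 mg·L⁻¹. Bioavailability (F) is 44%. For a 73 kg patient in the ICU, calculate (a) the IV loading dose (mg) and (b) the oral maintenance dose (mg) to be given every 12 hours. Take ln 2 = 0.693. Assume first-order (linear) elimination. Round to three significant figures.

Vd(total) = 73 kg × 3 L/kg = 219.0 L
LD = Vd × C = 219.0 × 4.05 = 887.0 mg
CL = 0.693 × Vd / t½ = 0.693 × 219.0 / 32 = 4.743 L/h
D = CL × Css × τ / F = 4.743 × 4.05 × 12 / 0.44 = 523.9 mg

(a) 887 mg; (b) 524 mg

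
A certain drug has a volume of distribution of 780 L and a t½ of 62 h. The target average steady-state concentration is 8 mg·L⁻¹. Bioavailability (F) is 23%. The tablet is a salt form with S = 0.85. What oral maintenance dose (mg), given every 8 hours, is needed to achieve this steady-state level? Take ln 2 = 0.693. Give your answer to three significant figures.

2850 mg

CL = ln 2 · Vd / t½ = 0.693 × 780.0 / 62 = 8.718 L/h
D = CL × Css × τ / F / S = 8.718 × 8 × 8 / 0.23 / 0.85 = 2854 mg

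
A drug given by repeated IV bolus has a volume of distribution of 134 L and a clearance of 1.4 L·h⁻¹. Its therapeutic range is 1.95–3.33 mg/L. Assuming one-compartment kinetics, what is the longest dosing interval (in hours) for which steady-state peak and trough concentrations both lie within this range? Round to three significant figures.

k = CL / Vd = 1.400 / 134.0 = 0.01045 h⁻¹
Between IV bolus doses, concentration decays as C = C₀·e^(−kτ), so C_peak/C_trough = e^(kτ).
τ_max = ln(C_peak/C_trough) / k = ln(3.33/1.95) / 0.01045 = 0.5351 / 0.01045 = 51.21 h

51.2 h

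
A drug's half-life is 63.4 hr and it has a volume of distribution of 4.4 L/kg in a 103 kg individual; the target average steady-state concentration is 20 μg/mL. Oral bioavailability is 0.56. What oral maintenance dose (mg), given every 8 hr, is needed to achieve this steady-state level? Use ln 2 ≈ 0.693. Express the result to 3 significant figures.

Total Vd = 4.4 × 103 = 453.2 L
k = 0.693/63.4 = 0.01093 h⁻¹, so CL = k·Vd = 0.01093 × 453.2 = 4.953 L/h
D = CL × Css × τ / F = 4.953 × 20 × 8 / 0.56 = 1415 mg

1420 mg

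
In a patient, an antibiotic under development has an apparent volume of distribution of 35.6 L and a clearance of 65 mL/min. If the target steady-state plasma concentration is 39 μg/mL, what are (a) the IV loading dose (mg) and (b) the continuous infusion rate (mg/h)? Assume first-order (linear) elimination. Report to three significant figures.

(a) 1390 mg; (b) 152 mg/h

Loading: fill Vd to C_target → 35.60 L × 39 mg/L = 1388 mg
Convert clearance: 65 mL/min × 60 min/h ÷ 1000 mL/L = 3.900 L/h
Infusion rate = 3.900 L/h × 39 mg/L = 152.1 mg/h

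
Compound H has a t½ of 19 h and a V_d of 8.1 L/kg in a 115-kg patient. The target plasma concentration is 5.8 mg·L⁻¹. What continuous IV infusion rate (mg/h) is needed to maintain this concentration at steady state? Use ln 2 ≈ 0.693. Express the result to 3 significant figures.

197 mg/h

Vd(total) = 115 kg × 8.1 L/kg = 931.5 L
CL = 0.693 × Vd / t½ = 0.693 × 931.5 / 19 = 33.98 L/h
Infusion rate = CL × Css = 33.98 × 5.8 = 197.1 mg/h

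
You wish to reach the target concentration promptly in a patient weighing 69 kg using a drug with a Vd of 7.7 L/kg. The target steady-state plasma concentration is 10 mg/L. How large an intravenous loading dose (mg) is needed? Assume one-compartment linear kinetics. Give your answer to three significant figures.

5310 mg

Total Vd = 7.7 × 69 = 531.3 L
LD = Vd × C = 531.3 × 10.00 = 5313 mg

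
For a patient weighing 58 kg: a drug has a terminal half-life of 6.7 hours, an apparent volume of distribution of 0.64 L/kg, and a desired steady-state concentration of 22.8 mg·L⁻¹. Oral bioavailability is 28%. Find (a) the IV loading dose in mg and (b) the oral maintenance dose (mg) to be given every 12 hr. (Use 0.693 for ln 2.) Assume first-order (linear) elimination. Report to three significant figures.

Total Vd = 0.64 × 58 = 37.12 L
LD = Vd × C = 37.12 × 22.8 = 846.3 mg
CL = 0.693 × Vd / t½ = 0.693 × 37.12 / 6.7 = 3.839 L/h
D = CL × Css × τ / F = 3.839 × 22.8 × 12 / 0.28 = 3751 mg

(a) 846 mg; (b) 3750 mg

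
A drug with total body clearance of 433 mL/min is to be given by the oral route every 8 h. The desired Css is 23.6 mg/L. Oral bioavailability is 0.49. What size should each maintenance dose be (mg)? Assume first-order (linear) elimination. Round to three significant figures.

CL = 433 mL/min = 433 × 0.06 = 25.98 L/h
D = CL × Css × τ / F = 25.98 × 23.6 × 8 / 0.49 = 10010 mg

10000 mg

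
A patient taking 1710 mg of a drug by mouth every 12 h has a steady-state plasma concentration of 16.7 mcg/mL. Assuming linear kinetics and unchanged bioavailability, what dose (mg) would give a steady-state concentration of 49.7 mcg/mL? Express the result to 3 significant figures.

With linear kinetics, Css is proportional to dose rate (D/τ) at fixed clearance.
D₂ = D₁ × (Css,target / Css,current) = 1710 × 49.7/16.7 = 5089 mg

5090 mg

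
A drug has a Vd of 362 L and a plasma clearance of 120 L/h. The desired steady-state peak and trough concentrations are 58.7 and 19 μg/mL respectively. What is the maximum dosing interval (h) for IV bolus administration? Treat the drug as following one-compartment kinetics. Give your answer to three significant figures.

k = CL / Vd = 120.0 / 362.0 = 0.3315 h⁻¹
Between IV bolus doses, concentration decays as C = C₀·e^(−kτ), so C_peak/C_trough = e^(kτ).
τ_max = ln(C_peak/C_trough) / k = ln(58.7/19) / 0.3315 = 1.128 / 0.3315 = 3.403 h

3.40 h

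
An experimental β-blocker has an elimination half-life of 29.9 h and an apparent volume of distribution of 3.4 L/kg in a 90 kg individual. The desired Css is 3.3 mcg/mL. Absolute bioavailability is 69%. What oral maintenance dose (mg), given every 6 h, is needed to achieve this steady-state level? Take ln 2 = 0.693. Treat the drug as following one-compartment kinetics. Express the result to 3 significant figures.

204 mg

Vd(total) = 90 kg × 3.4 L/kg = 306.0 L
CL = 0.693 × Vd / t½ = 0.693 × 306.0 / 29.9 = 7.092 L/h
D = CL × Css × τ / F = 7.092 × 3.3 × 6 / 0.69 = 203.5 mg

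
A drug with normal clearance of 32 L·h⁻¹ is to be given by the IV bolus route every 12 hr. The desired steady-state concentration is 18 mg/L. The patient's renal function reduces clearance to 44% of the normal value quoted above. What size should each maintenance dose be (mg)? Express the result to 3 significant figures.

Patient clearance = 0.44 × 32.00 = 14.08 L/h
At steady state, dose per interval replaces the amount cleared in that interval: D/τ = CL·Css.
D = CL × Css × τ = 14.08 × 18 × 12 = 3041 mg

3040 mg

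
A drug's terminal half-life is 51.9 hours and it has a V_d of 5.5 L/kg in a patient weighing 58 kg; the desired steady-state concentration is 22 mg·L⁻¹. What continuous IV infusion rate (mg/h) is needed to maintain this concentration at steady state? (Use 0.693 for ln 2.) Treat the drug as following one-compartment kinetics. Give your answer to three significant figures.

Vd(total) = 58 kg × 5.5 L/kg = 319.0 L
CL = ln 2 · Vd / t½ = 0.693 × 319.0 / 51.9 = 4.259 L/h
Infusion rate = CL × Css = 4.259 × 22 = 93.70 mg/h

93.7 mg/h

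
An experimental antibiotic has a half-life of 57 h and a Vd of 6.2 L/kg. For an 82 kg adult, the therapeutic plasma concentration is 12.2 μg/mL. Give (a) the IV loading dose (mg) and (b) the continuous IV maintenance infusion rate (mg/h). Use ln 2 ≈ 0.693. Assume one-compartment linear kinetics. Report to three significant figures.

Total Vd = 6.2 × 82 = 508.4 L
LD = Vd × C = 508.4 × 12.2 = 6202 mg
CL = 0.693 × Vd / t½ = 0.693 × 508.4 / 57 = 6.181 L/h
Infusion rate = CL × Css = 6.181 × 12.2 = 75.41 mg/h

(a) 6200 mg; (b) 75.4 mg/h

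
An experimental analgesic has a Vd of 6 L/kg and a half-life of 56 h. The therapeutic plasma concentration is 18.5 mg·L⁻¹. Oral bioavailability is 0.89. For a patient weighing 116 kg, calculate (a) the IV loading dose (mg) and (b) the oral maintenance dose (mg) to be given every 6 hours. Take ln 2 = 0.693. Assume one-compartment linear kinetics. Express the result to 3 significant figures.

(a) 12900 mg; (b) 1070 mg

Vd = 6 L/kg × 116 kg = 696.0 L
LD = Vd × C = 696.0 × 18.5 = 12880 mg
CL = 0.693 × Vd / t½ = 0.693 × 696.0 / 56 = 8.613 L/h
D = CL × Css × τ / F = 8.613 × 18.5 × 6 / 0.89 = 1074 mg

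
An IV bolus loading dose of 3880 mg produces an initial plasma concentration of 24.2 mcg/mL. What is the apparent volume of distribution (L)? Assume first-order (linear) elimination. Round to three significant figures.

Immediately after an IV bolus, C₀ = Dose / Vd, so Vd = Dose / C₀.
Vd = 3880 / 24.2 = 160.3 L

160 L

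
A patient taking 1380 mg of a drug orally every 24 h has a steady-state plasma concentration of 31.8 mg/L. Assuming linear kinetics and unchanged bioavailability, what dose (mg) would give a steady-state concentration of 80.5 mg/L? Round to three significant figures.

With linear kinetics, Css is proportional to dose rate (D/τ) at fixed clearance.
D₂ = D₁ × (Css,target / Css,current) = 1380 × 80.5/31.8 = 3493 mg

3490 mg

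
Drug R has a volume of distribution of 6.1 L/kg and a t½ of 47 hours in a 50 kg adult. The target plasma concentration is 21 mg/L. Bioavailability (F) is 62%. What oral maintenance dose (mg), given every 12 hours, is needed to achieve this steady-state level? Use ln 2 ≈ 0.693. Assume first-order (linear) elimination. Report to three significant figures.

Vd = 6.1 L/kg × 50 kg = 305.0 L
k = 0.693/47 = 0.01474 h⁻¹, so CL = k·Vd = 0.01474 × 305.0 = 4.496 L/h
D = CL × Css × τ / F = 4.496 × 21 × 12 / 0.62 = 1827 mg

1830 mg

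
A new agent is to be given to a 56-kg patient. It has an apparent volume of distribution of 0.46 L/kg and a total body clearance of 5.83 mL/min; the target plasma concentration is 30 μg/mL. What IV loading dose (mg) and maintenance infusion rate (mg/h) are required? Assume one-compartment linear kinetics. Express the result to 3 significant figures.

(a) 773 mg; (b) 10.5 mg/h

Vd(total) = 56 kg × 0.46 L/kg = 25.76 L
Loading dose = Vd × C = 25.76 × 30 = 772.8 mg
Convert clearance: 5.83 mL/min × 60 min/h ÷ 1000 mL/L = 0.3498 L/h
Maintenance: replace elimination → rate = CL × Css = 0.3498 × 30 = 10.49 mg/h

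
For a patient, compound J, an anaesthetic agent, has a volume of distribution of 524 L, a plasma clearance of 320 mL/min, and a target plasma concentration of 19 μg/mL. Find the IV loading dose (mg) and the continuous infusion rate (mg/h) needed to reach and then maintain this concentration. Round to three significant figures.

(a) 9960 mg; (b) 365 mg/h

Loading dose = Vd × C = 524.0 × 19 = 9956 mg
CL = 320 mL/min × 60/1000 = 19.20 L/h
Maintenance: replace elimination → rate = CL × Css = 19.20 × 19 = 364.8 mg/h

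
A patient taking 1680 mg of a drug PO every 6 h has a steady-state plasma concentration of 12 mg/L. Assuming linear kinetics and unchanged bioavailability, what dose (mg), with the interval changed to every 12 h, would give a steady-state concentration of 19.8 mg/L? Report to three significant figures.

5540 mg

With linear kinetics, Css is proportional to dose rate (D/τ) at fixed clearance.
D₂ = D₁ × (Css,target / Css,current) × (τ₂/τ₁) = 1680 × (19.8/12) × (12/6) = 5544 mg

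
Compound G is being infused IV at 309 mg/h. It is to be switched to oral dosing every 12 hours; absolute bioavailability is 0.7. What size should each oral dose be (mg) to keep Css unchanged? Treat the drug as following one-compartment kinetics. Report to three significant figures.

5300 mg

To maintain the same Css, the systemic dosing rate must be unchanged: F·D/τ = infusion rate.
D = rate × τ / F = 309 × 12 / 0.7 = 5297 mg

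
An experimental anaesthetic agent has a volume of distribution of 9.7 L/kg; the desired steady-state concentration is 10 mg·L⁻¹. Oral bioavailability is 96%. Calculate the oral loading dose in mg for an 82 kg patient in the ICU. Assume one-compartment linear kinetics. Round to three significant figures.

Vd(total) = 82 kg × 9.7 L/kg = 795.4 L
LD = Vd × C / F = 795.4 × 10.00 / 0.96 = 8285 mg

8290 mg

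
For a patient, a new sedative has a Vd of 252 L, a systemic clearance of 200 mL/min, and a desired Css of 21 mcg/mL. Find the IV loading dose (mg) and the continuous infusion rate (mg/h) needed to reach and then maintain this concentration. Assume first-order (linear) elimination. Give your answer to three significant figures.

(a) 5290 mg; (b) 252 mg/h

Loading dose = Vd × C = 252.0 × 21 = 5292 mg
Convert clearance: 200 mL/min × 60 min/h ÷ 1000 mL/L = 12.00 L/h
Maintenance: replace elimination → rate = CL × Css = 12.00 × 21 = 252.0 mg/h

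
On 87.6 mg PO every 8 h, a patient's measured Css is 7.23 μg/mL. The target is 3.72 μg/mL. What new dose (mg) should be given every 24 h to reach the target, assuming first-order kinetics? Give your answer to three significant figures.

135 mg

For first-order elimination, Css ∝ F·D/(CL·τ); F and CL are unchanged, so Css ∝ D/τ.
D₂ = D₁ × (Css,target / Css,current) × (τ₂/τ₁) = 87.6 × (3.72/7.23) × (24/8) = 135.2 mg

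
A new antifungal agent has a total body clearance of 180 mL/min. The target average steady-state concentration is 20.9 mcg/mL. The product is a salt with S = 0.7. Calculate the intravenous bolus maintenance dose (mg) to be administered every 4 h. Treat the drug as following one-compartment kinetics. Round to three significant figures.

CL = 180 mL/min × 60/1000 = 10.80 L/h
D = CL × Css × τ / S = 10.80 × 20.9 × 4 / 0.7 = 1290 mg

1290 mg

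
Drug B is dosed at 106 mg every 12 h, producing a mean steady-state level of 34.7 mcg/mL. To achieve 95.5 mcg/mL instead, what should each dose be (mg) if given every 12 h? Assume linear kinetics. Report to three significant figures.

292 mg

For first-order elimination, Css ∝ F·D/(CL·τ); F and CL are unchanged, so Css ∝ D/τ.
D₂ = D₁ × (Css,target / Css,current) = 106 × 95.5/34.7 = 291.7 mg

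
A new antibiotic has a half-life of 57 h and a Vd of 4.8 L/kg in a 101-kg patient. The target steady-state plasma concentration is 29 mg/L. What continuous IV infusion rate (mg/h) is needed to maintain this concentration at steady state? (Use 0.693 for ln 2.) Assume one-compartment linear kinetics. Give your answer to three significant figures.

171 mg/h

Vd(total) = 101 kg × 4.8 L/kg = 484.8 L
CL = ln 2 · Vd / t½ = 0.693 × 484.8 / 57 = 5.894 L/h
Infusion rate = CL × Css = 5.894 × 29 = 170.9 mg/h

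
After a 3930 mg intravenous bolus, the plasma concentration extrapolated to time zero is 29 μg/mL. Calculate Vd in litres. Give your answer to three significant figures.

Immediately after an IV bolus, C₀ = Dose / Vd, so Vd = Dose / C₀.
Vd = 3930 / 29 = 135.5 L

136 L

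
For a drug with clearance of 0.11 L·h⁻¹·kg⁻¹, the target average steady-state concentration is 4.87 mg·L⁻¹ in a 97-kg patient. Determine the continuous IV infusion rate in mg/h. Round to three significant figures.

CL = 0.11 L·h⁻¹·kg⁻¹ × 97 kg = 10.67 L/h
At steady state, infusion rate equals elimination rate: rate in = CL × Css.
Rate = CL × Css = 10.67 × 4.87 = 51.96 mg/h

52.0 mg/h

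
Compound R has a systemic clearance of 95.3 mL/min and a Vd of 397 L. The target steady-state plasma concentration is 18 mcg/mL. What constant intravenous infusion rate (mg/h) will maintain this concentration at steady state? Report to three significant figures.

CL = 95.3 mL/min × 60/1000 = 5.718 L/h
Rate = CL × Css = 5.718 × 18 = 102.9 mg/h

103 mg/h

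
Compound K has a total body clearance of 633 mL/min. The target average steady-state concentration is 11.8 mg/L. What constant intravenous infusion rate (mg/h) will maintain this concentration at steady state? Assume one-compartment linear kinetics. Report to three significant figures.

448 mg/h

CL = 633 mL/min = 633 × 0.06 = 37.98 L/h
Infusion rate = CL · Css = 37.98 L/h × 11.8 mg/L = 448.2 mg/h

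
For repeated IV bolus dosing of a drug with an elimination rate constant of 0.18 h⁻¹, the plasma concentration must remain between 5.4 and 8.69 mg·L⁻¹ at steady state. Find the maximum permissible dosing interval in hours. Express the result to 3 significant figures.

2.64 h

Between IV bolus doses, concentration decays as C = C₀·e^(−kτ), so C_peak/C_trough = e^(kτ).
τ_max = ln(C_peak/C_trough) / k = ln(8.69/5.4) / 0.1800 = 0.4758 / 0.1800 = 2.643 h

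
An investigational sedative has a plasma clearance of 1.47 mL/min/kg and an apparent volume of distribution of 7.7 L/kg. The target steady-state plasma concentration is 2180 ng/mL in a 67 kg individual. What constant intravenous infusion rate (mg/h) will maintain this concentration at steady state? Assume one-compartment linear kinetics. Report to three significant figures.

CL = 1.47 mL/min/kg × 67 kg = 98.49 mL/min = 98.49 × 60/1000 = 5.909 L/h
C = 2180 ng/mL = 2.180 mg/L
R₀ = 5.909 × 2.18 = 12.88 mg/h

12.9 mg/h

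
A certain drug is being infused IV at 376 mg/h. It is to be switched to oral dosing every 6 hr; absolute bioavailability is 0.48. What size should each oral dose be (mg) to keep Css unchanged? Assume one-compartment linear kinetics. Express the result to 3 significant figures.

4700 mg

To maintain the same Css, the systemic dosing rate must be unchanged: F·D/τ = infusion rate.
D = rate × τ / F = 376 × 6 / 0.48 = 4700 mg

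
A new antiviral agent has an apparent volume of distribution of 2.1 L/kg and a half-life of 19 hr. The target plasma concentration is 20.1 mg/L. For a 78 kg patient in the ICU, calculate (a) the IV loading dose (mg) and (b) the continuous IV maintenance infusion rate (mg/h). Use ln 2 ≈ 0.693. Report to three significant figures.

(a) 3290 mg; (b) 120 mg/h

Total Vd = 2.1 × 78 = 163.8 L
LD = Vd × C = 163.8 × 20.1 = 3292 mg
CL = 0.693 × Vd / t½ = 0.693 × 163.8 / 19 = 5.974 L/h
Infusion rate = CL × Css = 5.974 × 20.1 = 120.1 mg/h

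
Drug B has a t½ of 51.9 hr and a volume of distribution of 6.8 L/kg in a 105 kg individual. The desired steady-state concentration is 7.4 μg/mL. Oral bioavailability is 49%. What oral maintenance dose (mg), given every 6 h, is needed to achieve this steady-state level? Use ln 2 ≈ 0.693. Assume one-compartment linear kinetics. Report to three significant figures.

864 mg

Vd = 6.8 L/kg × 105 kg = 714.0 L
CL = ln 2 · Vd / t½ = 0.693 × 714.0 / 51.9 = 9.534 L/h
D = CL × Css × τ / F = 9.534 × 7.4 × 6 / 0.49 = 863.9 mg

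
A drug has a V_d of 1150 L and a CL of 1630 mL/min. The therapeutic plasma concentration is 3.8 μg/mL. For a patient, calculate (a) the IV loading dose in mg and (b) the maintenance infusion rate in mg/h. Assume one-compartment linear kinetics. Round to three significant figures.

(a) 4370 mg; (b) 372 mg/h

Loading: fill Vd to C_target → 1150 L × 3.8 mg/L = 4370 mg
CL = 1630 mL/min = 1630 × 0.06 = 97.80 L/h
Infusion rate = 97.80 L/h × 3.8 mg/L = 371.6 mg/h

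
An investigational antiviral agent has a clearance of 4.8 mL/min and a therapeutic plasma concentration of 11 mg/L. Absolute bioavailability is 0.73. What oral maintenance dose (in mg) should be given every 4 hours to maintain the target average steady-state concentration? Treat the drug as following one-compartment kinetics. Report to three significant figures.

17.4 mg

Convert clearance: 4.8 mL/min × 60 min/h ÷ 1000 mL/L = 0.2880 L/h
D = CL × Css × τ / F = 0.2880 × 11 × 4 / 0.73 = 17.36 mg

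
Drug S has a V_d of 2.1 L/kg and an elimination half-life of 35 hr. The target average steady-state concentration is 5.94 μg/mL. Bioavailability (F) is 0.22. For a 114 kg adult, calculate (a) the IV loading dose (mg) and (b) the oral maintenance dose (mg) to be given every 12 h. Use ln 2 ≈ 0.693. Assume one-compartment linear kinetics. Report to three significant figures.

(a) 1420 mg; (b) 1540 mg

Vd(total) = 114 kg × 2.1 L/kg = 239.4 L
LD = Vd × C = 239.4 × 5.94 = 1422 mg
CL = 0.693 × Vd / t½ = 0.693 × 239.4 / 35 = 4.740 L/h
D = CL × Css × τ / F = 4.740 × 5.94 × 12 / 0.22 = 1536 mg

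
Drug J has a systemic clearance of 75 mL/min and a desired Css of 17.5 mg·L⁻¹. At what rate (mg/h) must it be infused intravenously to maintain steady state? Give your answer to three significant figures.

CL = 75 mL/min × 60/1000 = 4.500 L/h
Infusion rate = CL · Css = 4.500 L/h × 17.5 mg/L = 78.75 mg/h

78.8 mg/h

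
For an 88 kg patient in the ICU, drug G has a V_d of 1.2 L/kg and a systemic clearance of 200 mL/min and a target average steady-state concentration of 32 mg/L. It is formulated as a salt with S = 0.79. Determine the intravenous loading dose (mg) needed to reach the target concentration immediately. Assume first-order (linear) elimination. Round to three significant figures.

Vd(total) = 88 kg × 1.2 L/kg = 105.6 L
LD = Vd × C / S = 105.6 × 32.00 / 0.79 = 4277 mg

4280 mg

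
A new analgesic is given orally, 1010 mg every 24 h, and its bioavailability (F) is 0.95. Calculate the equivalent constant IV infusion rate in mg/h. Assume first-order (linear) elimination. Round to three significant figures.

40.0 mg/h

Equivalent systemic input: infusion rate = F·D/τ.
Rate = 0.95 × 1010 / 24 = 39.98 mg/h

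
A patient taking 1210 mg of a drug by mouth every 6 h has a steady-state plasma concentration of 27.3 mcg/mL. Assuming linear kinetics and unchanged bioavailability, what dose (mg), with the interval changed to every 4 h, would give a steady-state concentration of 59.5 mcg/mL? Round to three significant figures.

With linear kinetics, Css is proportional to dose rate (D/τ) at fixed clearance.
D₂ = D₁ × (Css,target / Css,current) × (τ₂/τ₁) = 1210 × (59.5/27.3) × (4/6) = 1758 mg

1760 mg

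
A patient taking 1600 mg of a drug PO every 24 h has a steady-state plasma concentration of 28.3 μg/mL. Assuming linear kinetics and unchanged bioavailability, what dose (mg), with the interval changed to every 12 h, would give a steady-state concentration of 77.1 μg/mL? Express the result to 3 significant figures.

2180 mg

For first-order elimination, Css ∝ F·D/(CL·τ); F and CL are unchanged, so Css ∝ D/τ.
D₂ = D₁ × (Css,target / Css,current) × (τ₂/τ₁) = 1600 × (77.1/28.3) × (12/24) = 2180 mg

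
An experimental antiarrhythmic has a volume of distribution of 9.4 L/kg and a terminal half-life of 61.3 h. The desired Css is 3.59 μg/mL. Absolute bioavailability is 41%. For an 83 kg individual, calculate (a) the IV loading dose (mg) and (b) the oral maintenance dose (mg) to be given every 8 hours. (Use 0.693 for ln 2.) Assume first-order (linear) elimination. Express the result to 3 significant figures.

Total Vd = 9.4 × 83 = 780.2 L
LD = Vd × C = 780.2 × 3.59 = 2801 mg
CL = 0.693 × Vd / t½ = 0.693 × 780.2 / 61.3 = 8.820 L/h
D = CL × Css × τ / F = 8.820 × 3.59 × 8 / 0.41 = 617.8 mg

(a) 2800 mg; (b) 618 mg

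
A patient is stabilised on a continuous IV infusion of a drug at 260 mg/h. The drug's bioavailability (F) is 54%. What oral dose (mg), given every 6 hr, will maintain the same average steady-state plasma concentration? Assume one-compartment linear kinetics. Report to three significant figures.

To maintain the same Css, the systemic dosing rate must be unchanged: F·D/τ = infusion rate.
D = rate × τ / F = 260 × 6 / 0.54 = 2889 mg

2890 mg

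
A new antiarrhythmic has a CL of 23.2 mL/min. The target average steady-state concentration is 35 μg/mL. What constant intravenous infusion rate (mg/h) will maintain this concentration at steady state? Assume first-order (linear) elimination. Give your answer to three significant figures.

48.7 mg/h

CL = 23.2 mL/min = 23.2 × 0.06 = 1.392 L/h
At steady state, infusion rate equals elimination rate: rate in = CL × Css.
R₀ = 1.392 × 35 = 48.72 mg/h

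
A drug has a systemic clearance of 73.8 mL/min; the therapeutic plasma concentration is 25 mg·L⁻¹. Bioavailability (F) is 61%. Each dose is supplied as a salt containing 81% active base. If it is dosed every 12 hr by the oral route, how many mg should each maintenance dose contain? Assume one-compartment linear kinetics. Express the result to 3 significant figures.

Convert clearance: 73.8 mL/min × 60 min/h ÷ 1000 mL/L = 4.428 L/h
At steady state, dose per interval replaces the amount cleared in that interval: F·S·D/τ = CL·Css.
D = CL × Css × τ / F / S = 4.428 × 25 × 12 / 0.61 / 0.81 = 2689 mg

2690 mg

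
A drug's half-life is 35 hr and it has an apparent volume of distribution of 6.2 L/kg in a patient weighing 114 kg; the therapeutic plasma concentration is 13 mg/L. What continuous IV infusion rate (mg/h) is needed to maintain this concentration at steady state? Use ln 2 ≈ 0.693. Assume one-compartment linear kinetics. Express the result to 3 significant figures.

182 mg/h

Total Vd = 6.2 × 114 = 706.8 L
CL = 0.693 × Vd / t½ = 0.693 × 706.8 / 35 = 13.99 L/h
Infusion rate = CL × Css = 13.99 × 13 = 181.9 mg/h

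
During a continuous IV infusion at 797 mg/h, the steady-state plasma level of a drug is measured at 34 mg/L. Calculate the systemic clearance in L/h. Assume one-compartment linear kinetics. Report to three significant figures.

At steady state, infusion rate = CL × Css, so CL = rate / Css.
CL = 797 / 34 = 23.44 L/h

23.4 L/h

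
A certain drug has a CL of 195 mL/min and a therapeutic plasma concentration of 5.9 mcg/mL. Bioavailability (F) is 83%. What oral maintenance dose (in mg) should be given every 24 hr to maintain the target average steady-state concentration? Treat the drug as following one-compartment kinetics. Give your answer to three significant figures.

2000 mg

CL = 195 mL/min × 60/1000 = 11.70 L/h
At steady state, dose per interval replaces the amount cleared in that interval: F·D/τ = CL·Css.
D = CL × Css × τ / F = 11.70 × 5.9 × 24 / 0.83 = 1996 mg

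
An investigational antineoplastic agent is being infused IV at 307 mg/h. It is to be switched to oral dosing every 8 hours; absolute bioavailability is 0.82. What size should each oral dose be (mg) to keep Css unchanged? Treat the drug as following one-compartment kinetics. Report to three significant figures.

3000 mg

To maintain the same Css, the systemic dosing rate must be unchanged: F·D/τ = infusion rate.
D = rate × τ / F = 307 × 8 / 0.82 = 2995 mg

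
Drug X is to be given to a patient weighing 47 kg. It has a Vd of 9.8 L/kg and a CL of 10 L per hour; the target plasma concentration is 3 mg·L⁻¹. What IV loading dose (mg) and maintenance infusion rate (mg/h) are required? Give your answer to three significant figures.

(a) 1380 mg; (b) 30.0 mg/h

Vd = 9.8 L/kg × 47 kg = 460.6 L
LD = Vd · C_target = 460.6 × 3 = 1382 mg
Maintenance: replace elimination → rate = CL × Css = 10.00 × 3 = 30.00 mg/h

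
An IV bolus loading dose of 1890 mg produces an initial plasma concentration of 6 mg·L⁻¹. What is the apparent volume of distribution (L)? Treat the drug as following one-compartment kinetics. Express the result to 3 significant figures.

315 L

Immediately after an IV bolus, C₀ = Dose / Vd, so Vd = Dose / C₀.
Vd = 1890 / 6 = 315.0 L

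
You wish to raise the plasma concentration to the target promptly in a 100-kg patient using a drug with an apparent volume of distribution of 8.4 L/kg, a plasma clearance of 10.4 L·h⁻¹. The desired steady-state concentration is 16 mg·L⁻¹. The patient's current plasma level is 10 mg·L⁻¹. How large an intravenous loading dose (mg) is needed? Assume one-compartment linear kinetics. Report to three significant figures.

Vd = 8.4 L/kg × 100 kg = 840.0 L
Concentration deficit ΔC = 16 − 10 = 6.000 mg/L
LD = Vd × ΔC = 840.0 × 6.000 = 5040 mg

5040 mg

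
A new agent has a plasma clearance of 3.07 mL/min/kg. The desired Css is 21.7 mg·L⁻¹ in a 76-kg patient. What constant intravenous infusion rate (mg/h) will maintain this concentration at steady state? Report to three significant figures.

CL = 3.07 mL/min/kg × 76 kg = 233.3 mL/min = 233.3 × 60/1000 = 14.00 L/h
Rate = CL × Css = 14.00 × 21.7 = 303.8 mg/h

304 mg/h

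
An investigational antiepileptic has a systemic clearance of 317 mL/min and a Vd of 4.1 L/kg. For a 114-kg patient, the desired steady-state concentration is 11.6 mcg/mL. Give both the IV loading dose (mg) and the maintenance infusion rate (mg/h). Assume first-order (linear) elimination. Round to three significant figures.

Vd = 4.1 L/kg × 114 kg = 467.4 L
LD = Vd · C_target = 467.4 × 11.6 = 5422 mg
CL = 317 mL/min = 317 × 0.06 = 19.02 L/h
Infusion rate = 19.02 L/h × 11.6 mg/L = 220.6 mg/h

(a) 5420 mg; (b) 221 mg/h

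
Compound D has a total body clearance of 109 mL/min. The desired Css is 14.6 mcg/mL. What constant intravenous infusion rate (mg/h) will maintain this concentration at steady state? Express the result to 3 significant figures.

95.5 mg/h

CL = 109 mL/min = 109 × 0.06 = 6.540 L/h
At steady state, infusion rate equals elimination rate: rate in = CL × Css.
Infusion rate = CL · Css = 6.540 L/h × 14.6 mg/L = 95.48 mg/h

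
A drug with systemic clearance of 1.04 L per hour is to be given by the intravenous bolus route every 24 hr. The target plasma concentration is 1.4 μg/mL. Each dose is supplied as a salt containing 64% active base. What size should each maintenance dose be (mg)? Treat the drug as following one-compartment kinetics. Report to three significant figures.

54.6 mg

D = CL × Css × τ / S = 1.040 × 1.4 × 24 / 0.64 = 54.60 mg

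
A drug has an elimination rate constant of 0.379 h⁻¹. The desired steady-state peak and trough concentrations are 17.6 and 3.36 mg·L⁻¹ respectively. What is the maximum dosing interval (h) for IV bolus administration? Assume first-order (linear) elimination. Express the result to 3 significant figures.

4.37 h

Between IV bolus doses, concentration decays as C = C₀·e^(−kτ), so C_peak/C_trough = e^(kτ).
τ_max = ln(C_peak/C_trough) / k = ln(17.6/3.36) / 0.3790 = 1.656 / 0.3790 = 4.369 h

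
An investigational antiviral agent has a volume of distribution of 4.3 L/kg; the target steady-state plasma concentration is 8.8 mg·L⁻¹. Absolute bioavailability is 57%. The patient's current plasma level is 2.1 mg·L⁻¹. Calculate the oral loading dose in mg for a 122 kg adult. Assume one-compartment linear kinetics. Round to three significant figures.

6170 mg

Vd = 4.3 L/kg × 122 kg = 524.6 L
The loading dose fills Vd to the target concentration.
Concentration deficit ΔC = 8.8 − 2.1 = 6.700 mg/L
LD = Vd × ΔC / F = 524.6 × 6.700 / 0.57 = 6166 mg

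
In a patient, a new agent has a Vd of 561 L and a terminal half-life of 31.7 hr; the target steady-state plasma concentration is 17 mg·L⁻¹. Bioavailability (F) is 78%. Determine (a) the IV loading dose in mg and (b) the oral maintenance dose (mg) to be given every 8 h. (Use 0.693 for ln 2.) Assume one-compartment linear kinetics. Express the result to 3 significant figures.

(a) 9540 mg; (b) 2140 mg

LD = Vd × C = 561.0 × 17 = 9537 mg
CL = 0.693 × Vd / t½ = 0.693 × 561.0 / 31.7 = 12.26 L/h
D = CL × Css × τ / F = 12.26 × 17 × 8 / 0.78 = 2138 mg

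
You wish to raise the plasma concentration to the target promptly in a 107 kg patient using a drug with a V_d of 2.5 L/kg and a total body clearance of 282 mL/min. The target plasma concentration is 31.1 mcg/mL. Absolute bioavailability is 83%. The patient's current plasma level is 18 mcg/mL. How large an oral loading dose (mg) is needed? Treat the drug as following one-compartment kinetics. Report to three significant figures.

4220 mg

Total Vd = 2.5 × 107 = 267.5 L
Concentration deficit ΔC = 31.1 − 18 = 13.10 mg/L
LD = Vd × ΔC / F = 267.5 × 13.10 / 0.83 = 4222 mg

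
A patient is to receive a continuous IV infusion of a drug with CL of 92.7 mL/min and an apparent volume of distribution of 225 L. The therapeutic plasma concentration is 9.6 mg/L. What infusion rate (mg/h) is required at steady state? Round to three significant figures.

53.4 mg/h

Convert clearance: 92.7 mL/min × 60 min/h ÷ 1000 mL/L = 5.562 L/h
R₀ = 5.562 × 9.6 = 53.40 mg/h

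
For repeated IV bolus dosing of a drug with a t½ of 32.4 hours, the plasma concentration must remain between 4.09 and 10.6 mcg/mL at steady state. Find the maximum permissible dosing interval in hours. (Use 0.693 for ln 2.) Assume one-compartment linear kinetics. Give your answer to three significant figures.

k = 0.693 / t½ = 0.693 / 32.4 = 0.02139 h⁻¹
Between IV bolus doses, concentration decays as C = C₀·e^(−kτ), so C_peak/C_trough = e^(kτ).
τ_max = ln(C_peak/C_trough) / k = ln(10.6/4.09) / 0.02139 = 0.9523 / 0.02139 = 44.52 h

44.5 h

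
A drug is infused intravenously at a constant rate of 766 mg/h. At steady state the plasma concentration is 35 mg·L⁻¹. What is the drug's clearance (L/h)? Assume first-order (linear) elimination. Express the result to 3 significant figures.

21.9 L/h

At steady state, infusion rate = CL × Css, so CL = rate / Css.
CL = 766 / 35 = 21.89 L/h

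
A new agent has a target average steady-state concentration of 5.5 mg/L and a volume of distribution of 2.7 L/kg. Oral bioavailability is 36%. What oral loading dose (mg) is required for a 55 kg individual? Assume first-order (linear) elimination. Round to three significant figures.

2270 mg

Vd(total) = 55 kg × 2.7 L/kg = 148.5 L
LD = Vd × C / F = 148.5 × 5.500 / 0.36 = 2269 mg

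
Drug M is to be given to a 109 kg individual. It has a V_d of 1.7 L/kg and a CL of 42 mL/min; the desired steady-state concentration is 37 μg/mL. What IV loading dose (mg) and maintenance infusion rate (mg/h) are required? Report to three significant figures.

Vd = 1.7 L/kg × 109 kg = 185.3 L
Loading: fill Vd to C_target → 185.3 L × 37 mg/L = 6856 mg
CL = 42 mL/min = 42 × 0.06 = 2.520 L/h
Maintenance infusion rate = CL × Css = 2.520 × 37 = 93.24 mg/h

(a) 6860 mg; (b) 93.2 mg/h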